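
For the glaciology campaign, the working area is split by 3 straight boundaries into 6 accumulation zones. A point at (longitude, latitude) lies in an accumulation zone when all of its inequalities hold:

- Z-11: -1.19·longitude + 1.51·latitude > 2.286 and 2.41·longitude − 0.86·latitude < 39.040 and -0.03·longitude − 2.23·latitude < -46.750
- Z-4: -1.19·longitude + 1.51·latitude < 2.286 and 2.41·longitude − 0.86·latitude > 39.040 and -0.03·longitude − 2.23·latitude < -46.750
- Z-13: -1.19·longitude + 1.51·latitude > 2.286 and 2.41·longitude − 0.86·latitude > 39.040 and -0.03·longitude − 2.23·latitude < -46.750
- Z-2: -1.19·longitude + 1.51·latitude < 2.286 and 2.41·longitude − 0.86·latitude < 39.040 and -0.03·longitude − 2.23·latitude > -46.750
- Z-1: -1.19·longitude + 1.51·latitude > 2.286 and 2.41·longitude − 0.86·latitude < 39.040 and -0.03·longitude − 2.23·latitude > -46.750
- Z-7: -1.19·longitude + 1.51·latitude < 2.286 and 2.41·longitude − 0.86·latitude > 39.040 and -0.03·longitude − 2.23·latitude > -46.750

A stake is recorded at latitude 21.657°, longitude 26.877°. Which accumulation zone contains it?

-1.19·26.877 + 1.51·21.657 = 0.718, which is < 2.286
2.41·26.877 − 0.86·21.657 = 46.149, which is > 39.040
-0.03·26.877 − 2.23·21.657 = -49.101, which is < -46.750
This sign pattern matches Z-4.

Z-4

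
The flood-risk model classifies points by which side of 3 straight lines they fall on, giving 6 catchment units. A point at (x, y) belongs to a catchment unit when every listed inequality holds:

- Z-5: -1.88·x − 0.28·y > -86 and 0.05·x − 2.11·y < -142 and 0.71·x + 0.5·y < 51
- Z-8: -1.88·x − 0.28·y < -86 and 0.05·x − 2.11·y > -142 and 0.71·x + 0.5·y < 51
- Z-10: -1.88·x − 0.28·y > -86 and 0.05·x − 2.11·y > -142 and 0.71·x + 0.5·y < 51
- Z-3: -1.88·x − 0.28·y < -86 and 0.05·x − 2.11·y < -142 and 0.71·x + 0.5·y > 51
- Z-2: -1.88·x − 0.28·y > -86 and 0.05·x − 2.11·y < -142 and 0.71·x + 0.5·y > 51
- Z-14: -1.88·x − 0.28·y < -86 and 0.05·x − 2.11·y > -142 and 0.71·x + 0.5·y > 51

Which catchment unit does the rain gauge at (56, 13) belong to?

-1.88·56 − 0.28·13 = -108.920, which is < -86
0.05·56 − 2.11·13 = -24.630, which is > -142
0.71·56 + 0.5·13 = 46.260, which is < 51
This sign pattern matches Z-8.

Z-8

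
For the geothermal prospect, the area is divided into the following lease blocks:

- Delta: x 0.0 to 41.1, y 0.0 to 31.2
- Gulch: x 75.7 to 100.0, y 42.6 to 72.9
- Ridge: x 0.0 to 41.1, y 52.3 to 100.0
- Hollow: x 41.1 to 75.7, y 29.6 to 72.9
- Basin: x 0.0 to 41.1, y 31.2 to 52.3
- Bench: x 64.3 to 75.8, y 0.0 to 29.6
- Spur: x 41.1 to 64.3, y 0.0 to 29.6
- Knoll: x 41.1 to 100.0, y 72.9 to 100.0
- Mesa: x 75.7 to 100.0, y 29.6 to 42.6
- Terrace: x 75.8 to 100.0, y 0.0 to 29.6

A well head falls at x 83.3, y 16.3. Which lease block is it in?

The point has x = 83.3 and y = 16.3.
Only Terrace satisfies 75.8 ≤ x ≤ 100.0 and 0.0 ≤ y ≤ 29.6.

Terrace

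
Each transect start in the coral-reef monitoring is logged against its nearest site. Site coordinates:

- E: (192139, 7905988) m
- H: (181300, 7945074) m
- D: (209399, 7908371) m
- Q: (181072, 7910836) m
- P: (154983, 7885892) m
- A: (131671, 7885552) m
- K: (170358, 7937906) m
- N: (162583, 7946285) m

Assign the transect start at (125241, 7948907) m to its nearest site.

Squared distances to each site:
E: 6317382965.000; H: 3157303370.000; D: 8725736260.000; Q: 4566501602.000; P: 4855476789.000; A: 4055200925.000; K: 2156565690.000; N: 1401299848.000.
Minimum at N.

N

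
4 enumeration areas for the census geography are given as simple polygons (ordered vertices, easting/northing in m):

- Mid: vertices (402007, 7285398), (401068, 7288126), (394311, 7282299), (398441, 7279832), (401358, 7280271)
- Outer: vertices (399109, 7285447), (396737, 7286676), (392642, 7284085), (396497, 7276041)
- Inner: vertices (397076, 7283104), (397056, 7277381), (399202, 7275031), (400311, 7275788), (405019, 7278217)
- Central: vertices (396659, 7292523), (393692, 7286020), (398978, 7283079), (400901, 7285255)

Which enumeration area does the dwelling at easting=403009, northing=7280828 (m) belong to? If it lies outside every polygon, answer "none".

none

Cast a ray rightward from (403009, 7280828). For each polygon, the edges (by vertex number in listed order) whose endpoints lie on opposite sides of northing = 7280828, where each meets that height, and whether that is right or left of the point:
Mid: 3–4 at easting≈396773.6 (left), 5–1 at easting≈401428.5 (left) → 0 crossings.
Outer: 3–4 at easting≈394202.9 (left), 4–1 at easting≈397826.3 (left) → 0 crossings.
Inner: 1–2 at easting≈397068.0 (left), 5–1 at easting≈400775.3 (left) → 0 crossings.
Central: no edge straddles that height → 0 crossings.
All counts are even, so the point lies outside every listed polygon.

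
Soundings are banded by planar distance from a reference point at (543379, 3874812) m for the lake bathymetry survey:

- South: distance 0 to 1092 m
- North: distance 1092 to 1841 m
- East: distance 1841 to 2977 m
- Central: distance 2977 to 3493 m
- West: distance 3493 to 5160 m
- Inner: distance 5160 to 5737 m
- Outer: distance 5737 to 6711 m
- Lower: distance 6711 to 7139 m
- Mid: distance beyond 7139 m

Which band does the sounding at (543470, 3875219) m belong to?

Distance = √((543470−543379)² + (3875219−3874812)²) = √(8281.000 + 165649.000) = 417.049 m.
0 ≤ 417.049 < 1092 → South.

South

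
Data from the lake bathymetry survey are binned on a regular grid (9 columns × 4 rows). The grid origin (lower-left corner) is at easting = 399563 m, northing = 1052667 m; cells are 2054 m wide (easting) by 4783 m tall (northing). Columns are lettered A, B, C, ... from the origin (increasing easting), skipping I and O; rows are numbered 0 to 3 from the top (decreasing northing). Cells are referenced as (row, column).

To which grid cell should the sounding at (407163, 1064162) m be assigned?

Column index: ⌊(407163 − 399563) / 2054⌋ = ⌊3.700⌋ = 3 → column D
Row offset from origin: ⌊(1064162 − 1052667) / 4783⌋ = ⌊2.403⌋ = 2 → row 1 (counted from top)

(1, D)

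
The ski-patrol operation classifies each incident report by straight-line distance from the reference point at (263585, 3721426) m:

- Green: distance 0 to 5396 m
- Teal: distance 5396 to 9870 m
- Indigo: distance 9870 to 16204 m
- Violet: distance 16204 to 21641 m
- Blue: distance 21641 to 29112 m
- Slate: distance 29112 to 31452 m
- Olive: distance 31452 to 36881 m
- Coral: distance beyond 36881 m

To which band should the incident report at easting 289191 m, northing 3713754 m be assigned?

Blue

Distance = √((289191−263585)² + (3713754−3721426)²) = √(655667236.000 + 58859584.000) = 26730.634 m.
21641 ≤ 26730.634 < 29112 → Blue.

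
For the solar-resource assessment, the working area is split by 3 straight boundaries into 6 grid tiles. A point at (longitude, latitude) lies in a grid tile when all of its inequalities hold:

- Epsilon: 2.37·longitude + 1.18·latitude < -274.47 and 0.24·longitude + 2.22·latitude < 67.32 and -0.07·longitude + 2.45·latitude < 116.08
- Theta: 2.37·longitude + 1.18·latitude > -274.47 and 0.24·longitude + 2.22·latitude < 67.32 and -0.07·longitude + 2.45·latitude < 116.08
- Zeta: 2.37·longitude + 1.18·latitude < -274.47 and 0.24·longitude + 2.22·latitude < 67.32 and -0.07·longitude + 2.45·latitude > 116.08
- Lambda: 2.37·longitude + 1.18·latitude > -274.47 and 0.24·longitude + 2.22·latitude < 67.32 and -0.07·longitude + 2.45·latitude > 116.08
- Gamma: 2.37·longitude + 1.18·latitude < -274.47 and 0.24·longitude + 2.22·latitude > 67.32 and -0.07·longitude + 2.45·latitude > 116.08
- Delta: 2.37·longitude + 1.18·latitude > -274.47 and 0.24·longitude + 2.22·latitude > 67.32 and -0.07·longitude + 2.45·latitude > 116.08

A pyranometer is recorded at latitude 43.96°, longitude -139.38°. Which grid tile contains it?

2.37·-139.38 + 1.18·43.96 = -278.458, which is < -274.47
0.24·-139.38 + 2.22·43.96 = 64.140, which is < 67.32
-0.07·-139.38 + 2.45·43.96 = 117.459, which is > 116.08
This sign pattern matches Zeta.

Zeta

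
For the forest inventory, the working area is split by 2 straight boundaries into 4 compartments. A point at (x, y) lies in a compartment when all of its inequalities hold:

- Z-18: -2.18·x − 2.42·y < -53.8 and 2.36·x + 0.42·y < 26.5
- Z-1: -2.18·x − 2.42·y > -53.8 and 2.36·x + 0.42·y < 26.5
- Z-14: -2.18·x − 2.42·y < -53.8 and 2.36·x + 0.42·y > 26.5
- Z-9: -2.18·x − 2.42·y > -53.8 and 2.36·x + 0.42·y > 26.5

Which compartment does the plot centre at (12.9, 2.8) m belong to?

Z-9

-2.18·12.9 − 2.42·2.8 = -34.898, which is > -53.8
2.36·12.9 + 0.42·2.8 = 31.620, which is > 26.5
This sign pattern matches Z-9.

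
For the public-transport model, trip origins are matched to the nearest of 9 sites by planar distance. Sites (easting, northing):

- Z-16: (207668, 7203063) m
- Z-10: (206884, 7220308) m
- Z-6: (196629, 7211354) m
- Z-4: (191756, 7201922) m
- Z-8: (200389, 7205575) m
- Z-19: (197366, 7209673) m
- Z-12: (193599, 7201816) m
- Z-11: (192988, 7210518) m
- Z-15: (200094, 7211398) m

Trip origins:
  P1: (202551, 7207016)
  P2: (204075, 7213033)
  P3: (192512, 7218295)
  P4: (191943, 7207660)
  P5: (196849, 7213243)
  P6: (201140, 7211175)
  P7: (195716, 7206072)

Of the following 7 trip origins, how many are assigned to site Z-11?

P1 → Z-8
P2 → Z-15
P3 → Z-11
P4 → Z-11
P5 → Z-6
P6 → Z-15
P7 → Z-19
2 of the 7 go to Z-11.

2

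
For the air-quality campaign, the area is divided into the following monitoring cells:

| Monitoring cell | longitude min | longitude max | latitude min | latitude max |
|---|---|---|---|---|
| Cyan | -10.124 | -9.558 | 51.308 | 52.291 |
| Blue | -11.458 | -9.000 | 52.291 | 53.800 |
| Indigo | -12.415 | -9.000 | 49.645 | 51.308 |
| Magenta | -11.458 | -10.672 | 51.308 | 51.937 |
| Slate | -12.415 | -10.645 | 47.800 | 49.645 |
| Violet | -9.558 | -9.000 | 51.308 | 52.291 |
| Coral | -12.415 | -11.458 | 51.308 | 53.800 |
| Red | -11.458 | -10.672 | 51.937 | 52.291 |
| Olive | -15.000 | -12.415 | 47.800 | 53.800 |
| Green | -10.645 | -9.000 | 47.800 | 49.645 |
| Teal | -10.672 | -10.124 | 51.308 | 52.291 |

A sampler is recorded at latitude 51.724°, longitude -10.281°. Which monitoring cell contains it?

The point has longitude = -10.281 and latitude = 51.724.
Only Teal satisfies -10.672 ≤ longitude ≤ -10.124 and 51.308 ≤ latitude ≤ 52.291.

Teal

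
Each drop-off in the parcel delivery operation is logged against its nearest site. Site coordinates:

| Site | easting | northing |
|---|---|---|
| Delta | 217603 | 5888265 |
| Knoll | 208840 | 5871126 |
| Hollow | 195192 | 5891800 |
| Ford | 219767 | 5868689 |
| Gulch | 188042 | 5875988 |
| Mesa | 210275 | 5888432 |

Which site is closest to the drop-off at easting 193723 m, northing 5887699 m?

Squared distances to each site:
Delta: 570574756.000; Knoll: 503188018.000; Hollow: 18976162.000; Ford: 1039670036.000; Gulch: 169421282.000; Mesa: 274505993.000.
Minimum at Hollow.

Hollow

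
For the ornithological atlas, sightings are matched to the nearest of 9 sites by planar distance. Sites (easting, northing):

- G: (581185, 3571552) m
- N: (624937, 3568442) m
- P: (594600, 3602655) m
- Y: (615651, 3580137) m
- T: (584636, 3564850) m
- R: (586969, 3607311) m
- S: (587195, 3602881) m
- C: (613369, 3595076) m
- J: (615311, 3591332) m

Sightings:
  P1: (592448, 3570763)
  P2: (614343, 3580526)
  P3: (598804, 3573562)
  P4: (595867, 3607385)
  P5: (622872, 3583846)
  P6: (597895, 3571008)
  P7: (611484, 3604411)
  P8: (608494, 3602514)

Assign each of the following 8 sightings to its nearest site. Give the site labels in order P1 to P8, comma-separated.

T, Y, T, P, Y, T, C, C

P1 → T (d²=95990913.00)
P2 → Y (d²=1862185.00)
P3 → T (d²=276631168.00)
P4 → P (d²=23978189.00)
P5 → Y (d²=65899522.00)
P6 → T (d²=213722045.00)
P7 → C (d²=90695450.00)
P8 → C (d²=79089469.00)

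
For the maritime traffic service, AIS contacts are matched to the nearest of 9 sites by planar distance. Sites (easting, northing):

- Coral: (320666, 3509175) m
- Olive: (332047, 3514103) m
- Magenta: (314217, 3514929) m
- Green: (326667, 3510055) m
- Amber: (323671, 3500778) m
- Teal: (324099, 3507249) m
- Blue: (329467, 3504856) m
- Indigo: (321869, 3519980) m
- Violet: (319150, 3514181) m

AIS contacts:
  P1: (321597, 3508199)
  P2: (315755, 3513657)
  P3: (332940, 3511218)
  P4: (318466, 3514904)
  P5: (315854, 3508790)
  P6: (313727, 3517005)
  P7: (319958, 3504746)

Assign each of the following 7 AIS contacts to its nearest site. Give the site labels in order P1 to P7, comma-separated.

Coral, Magenta, Olive, Violet, Coral, Magenta, Coral

P1 → Coral (d²=1819337.00)
P2 → Magenta (d²=3983428.00)
P3 → Olive (d²=9120674.00)
P4 → Violet (d²=990585.00)
P5 → Coral (d²=23303569.00)
P6 → Magenta (d²=4549876.00)
P7 → Coral (d²=20117305.00)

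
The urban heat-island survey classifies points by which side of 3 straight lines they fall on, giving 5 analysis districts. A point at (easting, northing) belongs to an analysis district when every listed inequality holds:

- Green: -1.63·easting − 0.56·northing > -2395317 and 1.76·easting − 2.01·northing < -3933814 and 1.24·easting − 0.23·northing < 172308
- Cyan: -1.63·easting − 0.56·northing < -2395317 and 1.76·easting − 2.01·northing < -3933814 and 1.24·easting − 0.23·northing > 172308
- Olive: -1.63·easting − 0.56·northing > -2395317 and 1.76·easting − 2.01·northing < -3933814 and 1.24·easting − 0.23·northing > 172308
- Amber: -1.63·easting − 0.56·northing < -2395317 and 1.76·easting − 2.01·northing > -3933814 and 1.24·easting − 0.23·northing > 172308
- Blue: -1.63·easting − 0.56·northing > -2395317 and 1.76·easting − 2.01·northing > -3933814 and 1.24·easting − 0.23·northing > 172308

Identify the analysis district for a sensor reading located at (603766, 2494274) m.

-1.63·603766 − 0.56·2494274 = -2380932.020, which is > -2395317
1.76·603766 − 2.01·2494274 = -3950862.580, which is < -3933814
1.24·603766 − 0.23·2494274 = 174986.820, which is > 172308
This sign pattern matches Olive.

Olive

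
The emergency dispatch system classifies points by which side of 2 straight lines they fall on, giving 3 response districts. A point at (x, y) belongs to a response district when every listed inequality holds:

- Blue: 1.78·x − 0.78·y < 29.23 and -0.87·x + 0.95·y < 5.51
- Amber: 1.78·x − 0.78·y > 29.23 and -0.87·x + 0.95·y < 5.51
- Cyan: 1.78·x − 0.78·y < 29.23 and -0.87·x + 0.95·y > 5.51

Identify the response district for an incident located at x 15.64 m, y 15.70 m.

1.78·15.64 − 0.78·15.70 = 15.593, which is < 29.23
-0.87·15.64 + 0.95·15.70 = 1.308, which is < 5.51
This sign pattern matches Blue.

Blue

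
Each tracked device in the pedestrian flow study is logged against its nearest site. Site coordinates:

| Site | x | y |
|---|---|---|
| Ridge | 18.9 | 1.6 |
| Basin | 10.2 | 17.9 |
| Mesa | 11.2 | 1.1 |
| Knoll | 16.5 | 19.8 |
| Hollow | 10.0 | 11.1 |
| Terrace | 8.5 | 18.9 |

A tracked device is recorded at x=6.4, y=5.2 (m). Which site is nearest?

Squared distances to each site:
Ridge: 169.210; Basin: 175.730; Mesa: 39.850; Knoll: 315.170; Hollow: 47.770; Terrace: 192.100.
Minimum at Mesa.

Mesa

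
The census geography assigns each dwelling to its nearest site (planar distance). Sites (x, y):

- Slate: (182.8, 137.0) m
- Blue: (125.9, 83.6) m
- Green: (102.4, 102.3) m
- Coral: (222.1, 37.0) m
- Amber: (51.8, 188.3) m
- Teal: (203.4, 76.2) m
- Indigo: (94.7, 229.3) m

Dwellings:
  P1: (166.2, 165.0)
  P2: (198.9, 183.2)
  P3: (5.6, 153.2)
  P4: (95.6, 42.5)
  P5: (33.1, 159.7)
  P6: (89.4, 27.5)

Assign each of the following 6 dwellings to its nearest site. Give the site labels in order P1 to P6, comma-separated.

Slate, Slate, Amber, Blue, Amber, Blue

P1 → Slate (d²=1059.56)
P2 → Slate (d²=2393.65)
P3 → Amber (d²=3366.45)
P4 → Blue (d²=2607.30)
P5 → Amber (d²=1167.65)
P6 → Blue (d²=4479.46)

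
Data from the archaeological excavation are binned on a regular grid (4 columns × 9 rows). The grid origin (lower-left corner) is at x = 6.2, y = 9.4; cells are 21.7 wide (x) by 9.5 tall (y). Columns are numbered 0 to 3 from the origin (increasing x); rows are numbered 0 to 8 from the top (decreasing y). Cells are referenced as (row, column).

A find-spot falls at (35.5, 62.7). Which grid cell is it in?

(3, 1)

Column index: ⌊(35.5 − 6.2) / 21.7⌋ = ⌊1.350⌋ = 1
Row offset from origin: ⌊(62.7 − 9.4) / 9.5⌋ = ⌊5.611⌋ = 5 → row 3 (counted from top)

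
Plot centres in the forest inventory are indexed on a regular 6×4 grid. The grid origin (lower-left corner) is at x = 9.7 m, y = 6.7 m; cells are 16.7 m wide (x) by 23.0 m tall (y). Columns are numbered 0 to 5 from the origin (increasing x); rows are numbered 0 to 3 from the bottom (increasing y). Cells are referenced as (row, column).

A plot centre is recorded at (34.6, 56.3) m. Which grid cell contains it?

(2, 1)

Column index: ⌊(34.6 − 9.7) / 16.7⌋ = ⌊1.491⌋ = 1
Row offset from origin: ⌊(56.3 − 6.7) / 23.0⌋ = ⌊2.157⌋ = 2 → row 2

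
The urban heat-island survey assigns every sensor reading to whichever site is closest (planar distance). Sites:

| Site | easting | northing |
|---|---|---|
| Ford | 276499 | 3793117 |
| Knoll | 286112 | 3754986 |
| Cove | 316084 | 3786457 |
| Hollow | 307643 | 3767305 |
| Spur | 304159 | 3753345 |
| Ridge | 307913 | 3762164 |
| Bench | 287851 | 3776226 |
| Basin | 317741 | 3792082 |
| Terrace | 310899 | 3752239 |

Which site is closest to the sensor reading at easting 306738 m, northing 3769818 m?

Squared distances to each site:
Ford: 1457240522.000; Knoll: 645420100.000; Cove: 364204037.000; Hollow: 7134194.000; Spur: 278010970.000; Ridge: 59964341.000; Bench: 397781233.000; Basin: 616751705.000; Terrace: 326335162.000.
Minimum at Hollow.

Hollow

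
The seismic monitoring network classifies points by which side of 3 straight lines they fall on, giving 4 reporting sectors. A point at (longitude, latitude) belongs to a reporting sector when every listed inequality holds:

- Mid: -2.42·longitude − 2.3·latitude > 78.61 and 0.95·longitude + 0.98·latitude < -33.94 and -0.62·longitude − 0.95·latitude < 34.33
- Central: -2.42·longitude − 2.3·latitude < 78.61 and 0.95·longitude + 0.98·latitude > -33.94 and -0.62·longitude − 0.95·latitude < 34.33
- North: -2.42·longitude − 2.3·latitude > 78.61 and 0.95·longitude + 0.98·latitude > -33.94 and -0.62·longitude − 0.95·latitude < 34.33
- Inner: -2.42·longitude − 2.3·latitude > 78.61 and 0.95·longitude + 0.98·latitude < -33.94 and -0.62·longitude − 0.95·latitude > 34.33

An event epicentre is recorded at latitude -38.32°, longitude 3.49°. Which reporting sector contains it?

Mid

-2.42·3.49 − 2.3·-38.32 = 79.690, which is > 78.61
0.95·3.49 + 0.98·-38.32 = -34.238, which is < -33.94
-0.62·3.49 − 0.95·-38.32 = 34.240, which is < 34.33
This sign pattern matches Mid.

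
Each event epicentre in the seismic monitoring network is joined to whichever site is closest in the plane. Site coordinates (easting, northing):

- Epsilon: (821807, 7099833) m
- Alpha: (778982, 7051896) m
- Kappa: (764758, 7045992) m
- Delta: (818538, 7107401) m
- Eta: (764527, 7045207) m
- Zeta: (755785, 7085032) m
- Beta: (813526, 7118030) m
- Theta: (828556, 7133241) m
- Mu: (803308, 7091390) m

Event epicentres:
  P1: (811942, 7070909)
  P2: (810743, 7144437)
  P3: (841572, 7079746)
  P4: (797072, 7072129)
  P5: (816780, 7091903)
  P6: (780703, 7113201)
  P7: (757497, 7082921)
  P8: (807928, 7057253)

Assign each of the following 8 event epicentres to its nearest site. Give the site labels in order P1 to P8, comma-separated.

Mu, Theta, Epsilon, Mu, Epsilon, Mu, Zeta, Alpha

P1 → Mu (d²=494017317.00)
P2 → Theta (d²=442653385.00)
P3 → Epsilon (d²=794142794.00)
P4 → Mu (d²=409873817.00)
P5 → Epsilon (d²=88155629.00)
P6 → Mu (d²=986705746.00)
P7 → Zeta (d²=7387265.00)
P8 → Alpha (d²=866568365.00)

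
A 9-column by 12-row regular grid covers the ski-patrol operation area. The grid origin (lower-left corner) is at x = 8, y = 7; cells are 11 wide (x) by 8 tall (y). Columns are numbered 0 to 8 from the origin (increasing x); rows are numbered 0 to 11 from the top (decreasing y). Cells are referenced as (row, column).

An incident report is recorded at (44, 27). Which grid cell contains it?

(9, 3)

Column index: ⌊(44 − 8) / 11⌋ = ⌊3.273⌋ = 3
Row offset from origin: ⌊(27 − 7) / 8⌋ = ⌊2.500⌋ = 2 → row 9 (counted from top)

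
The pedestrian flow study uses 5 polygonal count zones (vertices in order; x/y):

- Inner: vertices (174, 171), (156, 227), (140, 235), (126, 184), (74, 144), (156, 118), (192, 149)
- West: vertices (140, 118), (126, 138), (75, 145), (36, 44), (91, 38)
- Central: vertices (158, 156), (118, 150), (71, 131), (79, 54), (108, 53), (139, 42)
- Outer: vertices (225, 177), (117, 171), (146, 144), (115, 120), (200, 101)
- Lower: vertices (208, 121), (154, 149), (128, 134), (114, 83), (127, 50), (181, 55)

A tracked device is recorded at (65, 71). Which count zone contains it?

West

Cast a ray rightward from (65, 71). For each polygon, the edges (by vertex number in listed order) whose endpoints lie on opposite sides of y = 71, where each meets that height, and whether that is right or left of the point:
Inner: no edge straddles that height → 0 crossings.
West: 3–4 at x≈46.4 (left), 5–1 at x≈111.2 (right) → 1 crossing.
Central: 3–4 at x≈77.2 (right), 6–1 at x≈143.8 (right) → 2 crossings.
Outer: no edge straddles that height → 0 crossings.
Lower: 4–5 at x≈118.7 (right), 6–1 at x≈187.5 (right) → 2 crossings.
Only West has an odd count, so the point is inside West.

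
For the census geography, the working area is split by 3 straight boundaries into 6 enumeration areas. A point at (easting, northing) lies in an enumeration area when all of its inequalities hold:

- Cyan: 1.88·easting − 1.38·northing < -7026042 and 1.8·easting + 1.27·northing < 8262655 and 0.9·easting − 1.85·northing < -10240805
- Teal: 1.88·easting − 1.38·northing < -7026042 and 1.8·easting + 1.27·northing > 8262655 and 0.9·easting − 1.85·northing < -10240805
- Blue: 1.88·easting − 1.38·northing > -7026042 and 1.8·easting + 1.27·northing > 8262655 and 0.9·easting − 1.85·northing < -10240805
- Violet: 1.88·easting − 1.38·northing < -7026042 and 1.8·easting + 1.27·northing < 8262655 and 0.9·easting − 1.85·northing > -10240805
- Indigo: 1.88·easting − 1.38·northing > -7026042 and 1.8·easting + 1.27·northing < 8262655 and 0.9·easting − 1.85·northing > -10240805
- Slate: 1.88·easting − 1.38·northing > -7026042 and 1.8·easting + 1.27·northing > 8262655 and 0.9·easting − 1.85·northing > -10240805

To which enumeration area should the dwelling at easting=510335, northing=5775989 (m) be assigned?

1.88·510335 − 1.38·5775989 = -7011435.020, which is > -7026042
1.8·510335 + 1.27·5775989 = 8254109.030, which is < 8262655
0.9·510335 − 1.85·5775989 = -10226278.150, which is > -10240805
This sign pattern matches Indigo.

Indigo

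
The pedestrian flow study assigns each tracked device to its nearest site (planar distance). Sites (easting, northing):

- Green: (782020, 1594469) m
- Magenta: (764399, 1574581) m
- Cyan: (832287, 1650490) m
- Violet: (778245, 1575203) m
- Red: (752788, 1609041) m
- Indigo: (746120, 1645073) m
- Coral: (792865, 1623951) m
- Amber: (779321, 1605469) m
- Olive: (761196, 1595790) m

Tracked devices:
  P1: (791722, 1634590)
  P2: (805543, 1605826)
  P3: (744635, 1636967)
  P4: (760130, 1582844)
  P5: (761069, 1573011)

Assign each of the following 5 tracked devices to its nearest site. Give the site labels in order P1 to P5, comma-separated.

P1 → Coral (d²=114494770.00)
P2 → Coral (d²=489247309.00)
P3 → Indigo (d²=67912461.00)
P4 → Magenta (d²=86501530.00)
P5 → Magenta (d²=13553800.00)

Coral, Coral, Indigo, Magenta, Magenta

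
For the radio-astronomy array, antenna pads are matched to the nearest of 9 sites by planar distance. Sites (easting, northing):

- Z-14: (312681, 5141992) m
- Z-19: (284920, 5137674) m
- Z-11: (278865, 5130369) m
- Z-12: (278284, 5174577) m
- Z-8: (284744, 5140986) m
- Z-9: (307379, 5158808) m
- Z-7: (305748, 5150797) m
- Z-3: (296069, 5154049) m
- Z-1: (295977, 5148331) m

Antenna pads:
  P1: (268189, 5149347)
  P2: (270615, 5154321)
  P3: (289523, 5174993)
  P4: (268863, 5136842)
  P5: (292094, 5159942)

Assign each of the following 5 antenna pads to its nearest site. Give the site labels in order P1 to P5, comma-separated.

Z-8, Z-8, Z-12, Z-11, Z-3

P1 → Z-8 (d²=343974346.00)
P2 → Z-8 (d²=377450866.00)
P3 → Z-12 (d²=126488177.00)
P4 → Z-11 (d²=141939733.00)
P5 → Z-3 (d²=50528074.00)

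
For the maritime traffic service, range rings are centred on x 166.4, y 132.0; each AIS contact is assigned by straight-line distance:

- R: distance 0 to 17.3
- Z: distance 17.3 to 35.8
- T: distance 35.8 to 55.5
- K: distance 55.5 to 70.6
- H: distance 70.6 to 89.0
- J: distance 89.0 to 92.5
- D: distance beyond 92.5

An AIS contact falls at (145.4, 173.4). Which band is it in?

Distance = √((145.4−166.4)² + (173.4−132.0)²) = √(441.000 + 1713.960) = 46.422.
35.8 ≤ 46.422 < 55.5 → T.

T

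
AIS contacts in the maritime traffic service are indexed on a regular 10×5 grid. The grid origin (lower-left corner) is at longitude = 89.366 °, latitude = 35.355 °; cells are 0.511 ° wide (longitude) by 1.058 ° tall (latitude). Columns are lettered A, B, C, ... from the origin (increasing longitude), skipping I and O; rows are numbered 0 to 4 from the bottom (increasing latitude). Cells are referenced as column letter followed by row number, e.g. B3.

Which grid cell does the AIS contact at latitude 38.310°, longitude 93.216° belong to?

H2

Column index: ⌊(93.216 − 89.366) / 0.511⌋ = ⌊7.534⌋ = 7 → column H
Row offset from origin: ⌊(38.310 − 35.355) / 1.058⌋ = ⌊2.793⌋ = 2 → row 2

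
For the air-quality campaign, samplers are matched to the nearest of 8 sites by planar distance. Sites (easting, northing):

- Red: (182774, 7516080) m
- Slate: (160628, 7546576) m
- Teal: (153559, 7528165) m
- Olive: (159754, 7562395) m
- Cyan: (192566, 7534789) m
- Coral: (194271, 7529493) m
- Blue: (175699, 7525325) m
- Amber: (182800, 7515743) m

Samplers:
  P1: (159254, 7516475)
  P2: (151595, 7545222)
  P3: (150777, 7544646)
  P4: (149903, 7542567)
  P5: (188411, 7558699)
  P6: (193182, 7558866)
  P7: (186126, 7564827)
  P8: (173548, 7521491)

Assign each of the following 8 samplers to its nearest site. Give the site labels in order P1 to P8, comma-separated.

P1 → Teal (d²=169089125.00)
P2 → Slate (d²=83428405.00)
P3 → Slate (d²=100767101.00)
P4 → Slate (d²=131097706.00)
P5 → Cyan (d²=588952125.00)
P6 → Cyan (d²=580081385.00)
P7 → Olive (d²=701397008.00)
P8 → Blue (d²=19326357.00)

Teal, Slate, Slate, Slate, Cyan, Cyan, Olive, Blue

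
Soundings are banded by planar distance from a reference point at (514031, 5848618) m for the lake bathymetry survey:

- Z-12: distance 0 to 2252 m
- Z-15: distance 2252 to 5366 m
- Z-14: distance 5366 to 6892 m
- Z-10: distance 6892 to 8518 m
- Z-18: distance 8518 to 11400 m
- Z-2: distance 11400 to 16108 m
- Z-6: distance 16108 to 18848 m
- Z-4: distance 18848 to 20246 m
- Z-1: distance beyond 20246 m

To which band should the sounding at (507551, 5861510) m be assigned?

Z-2

Distance = √((507551−514031)² + (5861510−5848618)²) = √(41990400.000 + 166203664.000) = 14428.931 m.
11400 ≤ 14428.931 < 16108 → Z-2.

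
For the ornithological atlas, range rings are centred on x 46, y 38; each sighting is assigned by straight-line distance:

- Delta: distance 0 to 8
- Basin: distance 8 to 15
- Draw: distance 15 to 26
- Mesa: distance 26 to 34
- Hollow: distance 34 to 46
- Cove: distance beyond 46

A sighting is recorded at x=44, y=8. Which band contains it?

Mesa

Distance = √((44−46)² + (8−38)²) = √(4.000 + 900.000) = 30.067.
26 ≤ 30.067 < 34 → Mesa.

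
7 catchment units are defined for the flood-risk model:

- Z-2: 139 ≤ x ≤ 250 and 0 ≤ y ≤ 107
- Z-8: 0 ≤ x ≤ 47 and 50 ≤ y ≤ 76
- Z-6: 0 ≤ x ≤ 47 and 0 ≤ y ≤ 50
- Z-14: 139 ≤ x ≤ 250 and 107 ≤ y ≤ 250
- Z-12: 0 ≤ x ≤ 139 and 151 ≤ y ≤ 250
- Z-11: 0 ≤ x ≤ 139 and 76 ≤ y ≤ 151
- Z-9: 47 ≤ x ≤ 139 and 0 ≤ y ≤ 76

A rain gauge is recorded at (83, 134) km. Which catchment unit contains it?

Z-11

The point has x = 83 and y = 134.
Only Z-11 satisfies 0 ≤ x ≤ 139 and 76 ≤ y ≤ 151.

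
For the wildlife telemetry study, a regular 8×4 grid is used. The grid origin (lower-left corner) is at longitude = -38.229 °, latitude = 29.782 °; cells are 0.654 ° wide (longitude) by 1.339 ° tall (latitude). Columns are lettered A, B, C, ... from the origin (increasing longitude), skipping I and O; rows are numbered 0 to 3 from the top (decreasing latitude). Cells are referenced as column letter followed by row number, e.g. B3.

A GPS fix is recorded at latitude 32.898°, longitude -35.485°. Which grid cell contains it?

Column index: ⌊(-35.485 − -38.229) / 0.654⌋ = ⌊4.196⌋ = 4 → column E
Row offset from origin: ⌊(32.898 − 29.782) / 1.339⌋ = ⌊2.327⌋ = 2 → row 1 (counted from top)

E1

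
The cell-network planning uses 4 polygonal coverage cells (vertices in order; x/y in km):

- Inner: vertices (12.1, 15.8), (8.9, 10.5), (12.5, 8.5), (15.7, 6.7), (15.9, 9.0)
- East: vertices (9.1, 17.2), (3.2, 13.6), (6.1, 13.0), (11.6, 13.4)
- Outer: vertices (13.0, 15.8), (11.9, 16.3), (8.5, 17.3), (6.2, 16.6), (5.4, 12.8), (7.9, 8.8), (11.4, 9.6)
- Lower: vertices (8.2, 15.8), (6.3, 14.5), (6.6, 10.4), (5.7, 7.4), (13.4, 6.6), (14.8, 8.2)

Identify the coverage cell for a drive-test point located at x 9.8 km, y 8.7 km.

Lower

Cast a ray rightward from (9.8, 8.7). For each polygon, the edges (by vertex number in listed order) whose endpoints lie on opposite sides of y = 8.7, where each meets that height, and whether that is right or left of the point:
Inner: 2–3 at x≈12.14 (right), 4–5 at x≈15.87 (right) → 2 crossings.
East: no edge straddles that height → 0 crossings.
Outer: no edge straddles that height → 0 crossings.
Lower: 3–4 at x≈6.09 (left), 6–1 at x≈14.37 (right) → 1 crossing.
Only Lower has an odd count, so the point is inside Lower.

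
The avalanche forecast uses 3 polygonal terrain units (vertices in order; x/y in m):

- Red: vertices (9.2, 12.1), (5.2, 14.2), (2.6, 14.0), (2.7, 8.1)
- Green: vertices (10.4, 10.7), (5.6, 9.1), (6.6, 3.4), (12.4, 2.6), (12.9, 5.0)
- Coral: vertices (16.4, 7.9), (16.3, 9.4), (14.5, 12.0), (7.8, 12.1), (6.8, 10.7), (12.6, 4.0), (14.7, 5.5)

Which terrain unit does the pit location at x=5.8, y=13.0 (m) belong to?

Red

Cast a ray rightward from (5.8, 13.0). For each polygon, the edges (by vertex number in listed order) whose endpoints lie on opposite sides of y = 13.0, where each meets that height, and whether that is right or left of the point:
Red: 1–2 at x≈7.49 (right), 3–4 at x≈2.62 (left) → 1 crossing.
Green: no edge straddles that height → 0 crossings.
Coral: no edge straddles that height → 0 crossings.
Only Red has an odd count, so the point is inside Red.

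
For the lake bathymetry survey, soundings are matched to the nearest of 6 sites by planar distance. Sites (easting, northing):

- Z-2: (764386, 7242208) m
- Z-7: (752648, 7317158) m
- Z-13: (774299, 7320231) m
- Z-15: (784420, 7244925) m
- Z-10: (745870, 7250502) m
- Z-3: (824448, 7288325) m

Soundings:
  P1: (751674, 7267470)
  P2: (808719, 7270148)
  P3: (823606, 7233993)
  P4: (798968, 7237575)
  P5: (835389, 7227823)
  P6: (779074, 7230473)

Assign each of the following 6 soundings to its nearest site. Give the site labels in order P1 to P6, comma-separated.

P1 → Z-10 (d²=321599440.00)
P2 → Z-3 (d²=577804770.00)
P3 → Z-15 (d²=1655051220.00)
P4 → Z-15 (d²=265666804.00)
P5 → Z-15 (d²=2890317365.00)
P6 → Z-15 (d²=237440020.00)

Z-10, Z-3, Z-15, Z-15, Z-15, Z-15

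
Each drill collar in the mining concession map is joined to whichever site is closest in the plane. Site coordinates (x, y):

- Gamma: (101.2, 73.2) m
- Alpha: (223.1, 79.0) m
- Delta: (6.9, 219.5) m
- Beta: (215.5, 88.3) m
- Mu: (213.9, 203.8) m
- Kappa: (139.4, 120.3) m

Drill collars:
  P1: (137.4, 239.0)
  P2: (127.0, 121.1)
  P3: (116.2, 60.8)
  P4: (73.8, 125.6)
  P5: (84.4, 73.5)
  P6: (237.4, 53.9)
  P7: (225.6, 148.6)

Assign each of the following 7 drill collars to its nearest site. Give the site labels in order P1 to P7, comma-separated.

Mu, Kappa, Gamma, Gamma, Gamma, Alpha, Mu

P1 → Mu (d²=7091.29)
P2 → Kappa (d²=154.40)
P3 → Gamma (d²=378.76)
P4 → Gamma (d²=3496.52)
P5 → Gamma (d²=282.33)
P6 → Alpha (d²=834.50)
P7 → Mu (d²=3183.93)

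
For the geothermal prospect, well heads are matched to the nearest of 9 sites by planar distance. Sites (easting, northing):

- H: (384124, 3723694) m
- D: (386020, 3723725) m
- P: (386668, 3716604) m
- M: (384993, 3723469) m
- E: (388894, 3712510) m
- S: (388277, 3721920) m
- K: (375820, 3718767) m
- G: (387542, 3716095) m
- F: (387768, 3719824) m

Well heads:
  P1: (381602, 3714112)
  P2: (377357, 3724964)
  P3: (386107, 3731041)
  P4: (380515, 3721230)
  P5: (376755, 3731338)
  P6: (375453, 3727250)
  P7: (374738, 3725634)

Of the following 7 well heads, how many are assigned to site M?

0

P1 → P
P2 → K
P3 → D
P4 → H
P5 → H
P6 → K
P7 → K
0 of the 7 go to M.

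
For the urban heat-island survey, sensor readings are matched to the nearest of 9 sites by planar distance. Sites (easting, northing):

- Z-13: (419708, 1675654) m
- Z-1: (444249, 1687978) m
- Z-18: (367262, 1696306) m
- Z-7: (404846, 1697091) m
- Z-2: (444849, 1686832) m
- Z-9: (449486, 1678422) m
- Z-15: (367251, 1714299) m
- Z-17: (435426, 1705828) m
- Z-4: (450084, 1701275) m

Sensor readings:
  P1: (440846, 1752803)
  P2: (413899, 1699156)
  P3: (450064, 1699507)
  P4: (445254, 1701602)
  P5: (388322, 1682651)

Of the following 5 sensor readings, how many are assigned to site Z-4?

P1 → Z-17
P2 → Z-7
P3 → Z-4
P4 → Z-4
P5 → Z-7
2 of the 5 go to Z-4.

2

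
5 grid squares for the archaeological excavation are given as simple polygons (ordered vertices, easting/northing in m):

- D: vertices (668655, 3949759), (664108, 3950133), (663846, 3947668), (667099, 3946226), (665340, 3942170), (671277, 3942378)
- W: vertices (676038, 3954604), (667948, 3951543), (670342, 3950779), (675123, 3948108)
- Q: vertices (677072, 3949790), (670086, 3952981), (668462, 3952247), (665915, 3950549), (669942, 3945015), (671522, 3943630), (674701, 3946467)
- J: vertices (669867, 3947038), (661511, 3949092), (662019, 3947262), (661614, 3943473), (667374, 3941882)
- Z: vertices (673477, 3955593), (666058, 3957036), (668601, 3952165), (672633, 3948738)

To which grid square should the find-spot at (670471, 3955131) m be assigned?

Z

Cast a ray rightward from (670471, 3955131). For each polygon, the edges (by vertex number in listed order) whose endpoints lie on opposite sides of northing = 3955131, where each meets that height, and whether that is right or left of the point:
D: no edge straddles that height → 0 crossings.
W: no edge straddles that height → 0 crossings.
Q: no edge straddles that height → 0 crossings.
J: no edge straddles that height → 0 crossings.
Z: 2–3 at easting≈667052.5 (left), 4–1 at easting≈673420.1 (right) → 1 crossing.
Only Z has an odd count, so the point is inside Z.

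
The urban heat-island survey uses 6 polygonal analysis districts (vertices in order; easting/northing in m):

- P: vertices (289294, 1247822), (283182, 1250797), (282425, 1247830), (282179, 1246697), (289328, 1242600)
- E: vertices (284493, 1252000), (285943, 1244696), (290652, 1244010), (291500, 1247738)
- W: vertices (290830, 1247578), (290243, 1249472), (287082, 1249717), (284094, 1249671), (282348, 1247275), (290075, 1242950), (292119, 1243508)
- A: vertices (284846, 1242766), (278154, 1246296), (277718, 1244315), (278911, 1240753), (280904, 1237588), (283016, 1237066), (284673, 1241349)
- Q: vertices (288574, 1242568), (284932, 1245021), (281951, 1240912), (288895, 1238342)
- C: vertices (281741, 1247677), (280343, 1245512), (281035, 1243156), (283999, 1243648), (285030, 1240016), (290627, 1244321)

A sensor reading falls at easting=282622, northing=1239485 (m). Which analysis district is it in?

Cast a ray rightward from (282622, 1239485). For each polygon, the edges (by vertex number in listed order) whose endpoints lie on opposite sides of northing = 1239485, where each meets that height, and whether that is right or left of the point:
P: no edge straddles that height → 0 crossings.
E: no edge straddles that height → 0 crossings.
W: no edge straddles that height → 0 crossings.
A: 4–5 at easting≈279709.5 (left), 6–7 at easting≈283951.9 (right) → 1 crossing.
Q: 3–4 at easting≈285806.7 (right), 4–1 at easting≈288808.2 (right) → 2 crossings.
C: no edge straddles that height → 0 crossings.
Only A has an odd count, so the point is inside A.

A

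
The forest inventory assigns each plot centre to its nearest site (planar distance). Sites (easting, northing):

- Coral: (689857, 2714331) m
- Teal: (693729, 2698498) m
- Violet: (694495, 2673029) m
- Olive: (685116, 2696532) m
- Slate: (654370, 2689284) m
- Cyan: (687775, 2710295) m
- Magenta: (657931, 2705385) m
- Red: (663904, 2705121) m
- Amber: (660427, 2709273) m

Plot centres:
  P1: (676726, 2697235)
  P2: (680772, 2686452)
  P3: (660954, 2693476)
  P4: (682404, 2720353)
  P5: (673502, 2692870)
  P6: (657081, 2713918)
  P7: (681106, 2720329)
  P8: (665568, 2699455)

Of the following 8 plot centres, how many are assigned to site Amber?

P1 → Olive
P2 → Olive
P3 → Slate
P4 → Coral
P5 → Olive
P6 → Amber
P7 → Coral
P8 → Red
1 of the 8 goes to Amber.

1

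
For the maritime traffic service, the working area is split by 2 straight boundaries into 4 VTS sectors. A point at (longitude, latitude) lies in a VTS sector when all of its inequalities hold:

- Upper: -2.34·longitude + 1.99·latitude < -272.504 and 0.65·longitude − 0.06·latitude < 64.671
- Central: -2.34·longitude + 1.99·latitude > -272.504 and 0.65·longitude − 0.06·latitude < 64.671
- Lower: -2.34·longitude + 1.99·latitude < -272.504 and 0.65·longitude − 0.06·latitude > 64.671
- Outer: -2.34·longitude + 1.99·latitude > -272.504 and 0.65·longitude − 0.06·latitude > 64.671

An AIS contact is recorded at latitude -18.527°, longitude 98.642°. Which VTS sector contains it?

Outer

-2.34·98.642 + 1.99·-18.527 = -267.691, which is > -272.504
0.65·98.642 − 0.06·-18.527 = 65.229, which is > 64.671
This sign pattern matches Outer.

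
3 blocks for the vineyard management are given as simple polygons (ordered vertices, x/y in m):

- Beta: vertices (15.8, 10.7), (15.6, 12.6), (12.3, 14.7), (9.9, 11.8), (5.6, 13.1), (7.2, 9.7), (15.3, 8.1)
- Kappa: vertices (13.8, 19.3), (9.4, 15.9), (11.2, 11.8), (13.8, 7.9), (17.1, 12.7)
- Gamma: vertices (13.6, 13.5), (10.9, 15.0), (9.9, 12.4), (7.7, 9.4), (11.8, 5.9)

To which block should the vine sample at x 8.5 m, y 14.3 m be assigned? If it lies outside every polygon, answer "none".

Cast a ray rightward from (8.5, 14.3). For each polygon, the edges (by vertex number in listed order) whose endpoints lie on opposite sides of y = 14.3, where each meets that height, and whether that is right or left of the point:
Beta: 2–3 at x≈12.93 (right), 3–4 at x≈11.97 (right) → 2 crossings.
Kappa: 2–3 at x≈10.10 (right), 5–1 at x≈16.30 (right) → 2 crossings.
Gamma: 1–2 at x≈12.16 (right), 2–3 at x≈10.63 (right) → 2 crossings.
All counts are even, so the point lies outside every listed polygon.

none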